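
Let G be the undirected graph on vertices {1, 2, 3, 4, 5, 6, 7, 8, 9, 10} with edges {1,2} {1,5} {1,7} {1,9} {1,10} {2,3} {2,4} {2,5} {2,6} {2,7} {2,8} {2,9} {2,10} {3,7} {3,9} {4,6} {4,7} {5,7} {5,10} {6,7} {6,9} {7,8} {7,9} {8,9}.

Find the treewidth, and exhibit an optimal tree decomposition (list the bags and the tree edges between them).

Each bag holds 4 vertices, so the decomposition has width 3, which upper-bounds the treewidth. Conversely, {1, 2, 5, 10} is a clique of size 4, and the vertices of any clique must share a bag in every tree decomposition; so some bag has ≥ 4 vertices and tw(G) ≥ 3. Combining the bounds, tw(G) = 3.

Treewidth 3.
Bags: B1 = {1, 2, 7, 9}  B2 = {2, 6, 7, 9}  B3 = {2, 7, 8, 9}  B4 = {2, 3, 7, 9}  B5 = {2, 4, 6, 7}  B6 = {1, 2, 5, 7}  B7 = {1, 2, 5, 10}
Tree: B1–B2, B2–B3, B3–B4, B2–B5, B1–B6, B6–B7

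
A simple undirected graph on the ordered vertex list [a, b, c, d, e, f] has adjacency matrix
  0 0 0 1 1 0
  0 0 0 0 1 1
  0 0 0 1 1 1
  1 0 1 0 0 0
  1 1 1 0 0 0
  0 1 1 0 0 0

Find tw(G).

2

A width-2 tree decomposition is:
Bags: B1 = {b, c, f}  B2 = {b, c, e}  B3 = {c, d, e}  B4 = {a, d, e}
Tree: B1–B2, B2–B3, B3–B4
Each bag holds 3 vertices, so the decomposition has width 2, which upper-bounds the treewidth. For the lower bound, G contains the cycle f–b–e–c–f, so G is not a forest; only forests have treewidth ≤ 1, hence tw(G) ≥ 2. Combining the bounds, tw(G) = 2.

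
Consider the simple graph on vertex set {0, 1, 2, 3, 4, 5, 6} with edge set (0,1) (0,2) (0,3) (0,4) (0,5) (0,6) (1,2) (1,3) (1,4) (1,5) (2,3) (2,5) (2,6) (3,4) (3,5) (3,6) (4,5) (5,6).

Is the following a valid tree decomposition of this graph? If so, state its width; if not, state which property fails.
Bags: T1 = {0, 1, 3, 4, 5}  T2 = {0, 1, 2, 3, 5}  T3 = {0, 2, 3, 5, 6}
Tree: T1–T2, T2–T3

Vertex coverage: the bags together contain {0, 1, 2, 3, 4, 5, 6}, the full vertex set. Edge coverage: each edge of G has both endpoints in at least one bag. Running intersection: for every vertex, the bags containing it form a connected subtree. All three properties hold, so this is a valid tree decomposition of width max|bag| − 1 = 4, and hence tw(G) ≤ 4.

Yes; width 4.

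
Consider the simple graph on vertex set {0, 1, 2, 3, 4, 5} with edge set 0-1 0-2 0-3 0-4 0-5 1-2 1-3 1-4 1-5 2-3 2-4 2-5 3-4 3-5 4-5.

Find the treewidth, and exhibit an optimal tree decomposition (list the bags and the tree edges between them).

Treewidth 5.
One optimal decomposition is:
Bags: B1 = {0, 1, 2, 3, 4, 5}
Tree: (single bag)

With just one bag of size 6, the width is 6 − 1 = 5, so tw(G) ≤ 5. On the other hand G contains the 6-clique {0, 1, 2, 3, 4, 5}. A clique must lie in a single bag of any decomposition, so no decomposition can have width below 5. Hence tw(G) = 5 exactly.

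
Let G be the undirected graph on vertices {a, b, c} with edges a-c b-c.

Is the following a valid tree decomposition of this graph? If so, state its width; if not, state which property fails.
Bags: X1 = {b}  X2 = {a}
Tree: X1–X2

No — vertex c appears in no bag.

A tree decomposition must satisfy three properties: every vertex lies in some bag; for every edge, both endpoints lie together in some bag; and for every vertex, the bags containing it form a connected subtree. Here vertex c appears in no bag, so the decomposition is invalid.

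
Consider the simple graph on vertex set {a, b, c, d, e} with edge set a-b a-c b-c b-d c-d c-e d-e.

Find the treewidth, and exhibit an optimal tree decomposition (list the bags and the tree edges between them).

Treewidth 2.
Bags: B1 = {b, c, d}  B2 = {a, b, c}  B3 = {c, d, e}
Tree: B1–B2, B1–B3

The largest bag has 3 vertices, giving width 2; this decomposition certifies tw(G) ≤ 2. For the lower bound, the 3 vertices {c, d, e} are pairwise adjacent, and any tree decomposition puts a clique entirely inside one bag — forcing width ≥ 2. Hence tw(G) = 2 exactly.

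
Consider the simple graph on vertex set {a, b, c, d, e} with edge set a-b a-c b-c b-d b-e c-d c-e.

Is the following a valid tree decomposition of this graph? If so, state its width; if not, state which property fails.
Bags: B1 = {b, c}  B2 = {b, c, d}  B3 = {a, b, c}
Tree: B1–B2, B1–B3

No — vertex e appears in no bag.

A tree decomposition must satisfy three properties: every vertex lies in some bag; for every edge, both endpoints lie together in some bag; and for every vertex, the bags containing it form a connected subtree. Here vertex e appears in no bag, so the decomposition is invalid.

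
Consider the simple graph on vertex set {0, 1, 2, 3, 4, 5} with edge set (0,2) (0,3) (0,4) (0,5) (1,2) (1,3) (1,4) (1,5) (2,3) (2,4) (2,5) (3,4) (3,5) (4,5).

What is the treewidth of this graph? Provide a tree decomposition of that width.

The largest bag has 5 vertices, giving width 4; this decomposition certifies tw(G) ≤ 4. On the other hand G contains the 5-clique {0, 2, 3, 4, 5}. A clique must lie in a single bag of any decomposition, so no decomposition can have width below 4. The upper and lower bounds meet at 4, so that is the treewidth.

Treewidth 4.
Bags: B1 = {0, 2, 3, 4, 5}  B2 = {1, 2, 3, 4, 5}
Tree: B1–B2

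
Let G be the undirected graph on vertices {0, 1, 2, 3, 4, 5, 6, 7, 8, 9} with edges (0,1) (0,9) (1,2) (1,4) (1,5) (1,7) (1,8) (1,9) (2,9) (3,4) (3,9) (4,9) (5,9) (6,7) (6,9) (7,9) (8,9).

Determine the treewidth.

2

A width-2 tree decomposition is:
Bags: B1 = {1, 7, 9}  B2 = {1, 4, 9}  B3 = {1, 8, 9}  B4 = {0, 1, 9}  B5 = {6, 7, 9}  B6 = {1, 2, 9}  B7 = {1, 5, 9}  B8 = {3, 4, 9}
Tree: B1–B2, B2–B3, B1–B4, B1–B5, B4–B6, B6–B7, B2–B8
Each bag holds 3 vertices, so the decomposition has width 2, which upper-bounds the treewidth. For the lower bound, the 3 vertices {0, 1, 9} are pairwise adjacent, and any tree decomposition puts a clique entirely inside one bag — forcing width ≥ 2. Hence tw(G) = 2 exactly.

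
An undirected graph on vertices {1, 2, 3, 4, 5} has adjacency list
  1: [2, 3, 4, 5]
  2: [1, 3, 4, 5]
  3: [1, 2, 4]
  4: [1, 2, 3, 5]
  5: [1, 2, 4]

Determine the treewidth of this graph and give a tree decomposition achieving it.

Treewidth 3.
One optimal decomposition is:
Bags: B1 = {1, 2, 3, 4}  B2 = {1, 2, 4, 5}
Tree: B1–B2

The largest bag has 4 vertices, giving width 3; this decomposition certifies tw(G) ≤ 3. Conversely, {1, 2, 3, 4} is a clique of size 4, and the vertices of any clique must share a bag in every tree decomposition; so some bag has ≥ 4 vertices and tw(G) ≥ 3. Combining the bounds, tw(G) = 3.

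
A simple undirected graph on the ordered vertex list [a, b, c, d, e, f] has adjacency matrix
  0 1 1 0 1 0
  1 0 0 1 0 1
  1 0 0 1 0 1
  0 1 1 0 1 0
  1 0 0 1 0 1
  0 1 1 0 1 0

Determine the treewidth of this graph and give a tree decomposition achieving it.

Each bag holds 4 vertices, so the decomposition has width 3, which upper-bounds the treewidth. For the lower bound: the 4 vertex sets {b,f}, {a,e}, {c}, {d} are disjoint, each induces a connected subgraph, and every pair is joined by at least one edge of G. Contracting each set to a single vertex therefore yields K_{4} as a minor, and since treewidth is minor-monotone, tw(G) ≥ tw(K_{4}) = 3. Therefore the treewidth is 3.

Treewidth 3.
Bags: B1 = {b, c, e, f}  B2 = {a, b, c, e}  B3 = {b, c, d, e}
Tree: B1–B2, B2–B3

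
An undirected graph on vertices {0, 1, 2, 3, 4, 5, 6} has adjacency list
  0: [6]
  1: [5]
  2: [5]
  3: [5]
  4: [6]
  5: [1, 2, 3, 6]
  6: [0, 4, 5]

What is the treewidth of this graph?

1

A width-1 tree decomposition is:
Bags: B1 = {5, 6}  B2 = {1, 5}  B3 = {2, 5}  B4 = {3, 5}  B5 = {0, 6}  B6 = {4, 6}
Tree: B1–B2, B1–B3, B2–B4, B1–B5, B1–B6
Each bag holds 2 vertices, so the decomposition has width 1, which upper-bounds the treewidth. G has an edge, so its treewidth is at least 1. Therefore the treewidth is 1.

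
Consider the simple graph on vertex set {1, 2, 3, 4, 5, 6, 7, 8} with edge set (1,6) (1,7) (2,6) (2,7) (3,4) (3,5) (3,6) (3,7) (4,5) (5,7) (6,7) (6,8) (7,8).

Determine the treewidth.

2

A width-2 tree decomposition is:
Bags: B1 = {3, 6, 7}  B2 = {1, 6, 7}  B3 = {2, 6, 7}  B4 = {3, 5, 7}  B5 = {3, 4, 5}  B6 = {6, 7, 8}
Tree: B1–B2, B1–B3, B1–B4, B4–B5, B1–B6
The largest bag has 3 vertices, giving width 2; this decomposition certifies tw(G) ≤ 2. For the lower bound, the 3 vertices {3, 4, 5} are pairwise adjacent, and any tree decomposition puts a clique entirely inside one bag — forcing width ≥ 2. The upper and lower bounds meet at 2, so that is the treewidth.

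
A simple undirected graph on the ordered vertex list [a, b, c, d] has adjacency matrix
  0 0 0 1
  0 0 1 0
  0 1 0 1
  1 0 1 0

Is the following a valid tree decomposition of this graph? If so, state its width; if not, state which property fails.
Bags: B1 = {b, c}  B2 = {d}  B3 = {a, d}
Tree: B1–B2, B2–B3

No — edge (c,d) lies in no bag.

A tree decomposition must satisfy three properties: every vertex lies in some bag; for every edge, both endpoints lie together in some bag; and for every vertex, the bags containing it form a connected subtree. Here edge (c,d) lies in no bag, so the decomposition is invalid.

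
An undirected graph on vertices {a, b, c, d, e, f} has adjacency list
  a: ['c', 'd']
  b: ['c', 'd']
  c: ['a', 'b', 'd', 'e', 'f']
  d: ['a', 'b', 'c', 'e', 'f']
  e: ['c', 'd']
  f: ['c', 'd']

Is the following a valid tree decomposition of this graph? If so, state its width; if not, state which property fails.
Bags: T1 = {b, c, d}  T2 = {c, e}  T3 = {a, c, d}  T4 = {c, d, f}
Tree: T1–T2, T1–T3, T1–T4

A tree decomposition must satisfy three properties: every vertex lies in some bag; for every edge, both endpoints lie together in some bag; and for every vertex, the bags containing it form a connected subtree. Here edge (d,e) lies in no bag, so the decomposition is invalid.

No — edge (d,e) lies in no bag.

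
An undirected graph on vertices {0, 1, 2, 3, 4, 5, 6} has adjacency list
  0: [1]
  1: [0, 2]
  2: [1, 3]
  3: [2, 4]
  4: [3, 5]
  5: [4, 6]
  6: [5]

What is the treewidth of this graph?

A width-1 tree decomposition is:
Bags: B1 = {5, 6}  B2 = {4, 5}  B3 = {3, 4}  B4 = {2, 3}  B5 = {1, 2}  B6 = {0, 1}
Tree: B1–B2, B2–B3, B3–B4, B4–B5, B5–B6
The largest bag has 2 vertices, giving width 1; this decomposition certifies tw(G) ≤ 1. Any graph with an edge has treewidth ≥ 1, and G has the edge 6–5. Combining the bounds, tw(G) = 1.

1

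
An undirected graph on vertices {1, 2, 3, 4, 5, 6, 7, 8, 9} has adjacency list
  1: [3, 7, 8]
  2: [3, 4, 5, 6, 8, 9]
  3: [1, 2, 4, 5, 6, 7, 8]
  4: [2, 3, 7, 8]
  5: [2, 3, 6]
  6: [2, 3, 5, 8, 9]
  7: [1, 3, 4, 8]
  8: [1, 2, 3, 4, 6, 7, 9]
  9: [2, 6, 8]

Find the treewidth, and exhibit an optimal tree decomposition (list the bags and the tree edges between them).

Treewidth 3.
One optimal decomposition is:
Bags: B1 = {3, 4, 7, 8}  B2 = {2, 3, 4, 8}  B3 = {2, 3, 6, 8}  B4 = {2, 6, 8, 9}  B5 = {1, 3, 7, 8}  B6 = {2, 3, 5, 6}
Tree: B1–B2, B2–B3, B3–B4, B1–B5, B3–B6

Each bag holds 4 vertices, so the decomposition has width 3, which upper-bounds the treewidth. Conversely, {2, 6, 8, 9} is a clique of size 4, and the vertices of any clique must share a bag in every tree decomposition; so some bag has ≥ 4 vertices and tw(G) ≥ 3. Hence tw(G) = 3 exactly.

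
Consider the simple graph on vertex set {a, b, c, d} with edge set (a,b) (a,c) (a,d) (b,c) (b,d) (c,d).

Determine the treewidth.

3

A width-3 tree decomposition is:
Bags: B1 = {a, b, c, d}
Tree: (single bag)
A single bag containing all 4 vertices is trivially a valid decomposition of width 3. Conversely, {a, b, c, d} is a clique of size 4, and the vertices of any clique must share a bag in every tree decomposition; so some bag has ≥ 4 vertices and tw(G) ≥ 3. Hence tw(G) = 3 exactly.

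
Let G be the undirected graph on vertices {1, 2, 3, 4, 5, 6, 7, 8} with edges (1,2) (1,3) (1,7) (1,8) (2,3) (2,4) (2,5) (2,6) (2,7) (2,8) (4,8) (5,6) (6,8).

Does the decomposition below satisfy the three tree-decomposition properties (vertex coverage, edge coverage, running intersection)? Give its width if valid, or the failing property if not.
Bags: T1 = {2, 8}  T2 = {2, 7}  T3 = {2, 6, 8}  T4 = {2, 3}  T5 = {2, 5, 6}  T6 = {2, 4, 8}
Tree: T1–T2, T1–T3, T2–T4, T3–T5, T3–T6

A tree decomposition must satisfy three properties: every vertex lies in some bag; for every edge, both endpoints lie together in some bag; and for every vertex, the bags containing it form a connected subtree. Here vertex 1 appears in no bag, so the decomposition is invalid.

No — vertex 1 appears in no bag.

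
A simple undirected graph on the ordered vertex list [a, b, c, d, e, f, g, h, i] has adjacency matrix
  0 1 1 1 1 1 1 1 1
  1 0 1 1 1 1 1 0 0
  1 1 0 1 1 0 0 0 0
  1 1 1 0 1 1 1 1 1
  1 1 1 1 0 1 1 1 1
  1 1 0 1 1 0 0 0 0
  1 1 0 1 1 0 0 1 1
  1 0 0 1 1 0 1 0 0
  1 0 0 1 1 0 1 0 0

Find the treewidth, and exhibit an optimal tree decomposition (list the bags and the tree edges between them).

Treewidth 4.
One such decomposition:
Bags: B1 = {a, b, d, e, g}  B2 = {a, d, e, g, h}  B3 = {a, d, e, g, i}  B4 = {a, b, d, e, f}  B5 = {a, b, c, d, e}
Tree: B1–B2, B1–B3, B1–B4, B1–B5

The largest bag has 5 vertices, giving width 4; this decomposition certifies tw(G) ≤ 4. On the other hand G contains the 5-clique {a, d, e, g, h}. A clique must lie in a single bag of any decomposition, so no decomposition can have width below 4. Combining the bounds, tw(G) = 4.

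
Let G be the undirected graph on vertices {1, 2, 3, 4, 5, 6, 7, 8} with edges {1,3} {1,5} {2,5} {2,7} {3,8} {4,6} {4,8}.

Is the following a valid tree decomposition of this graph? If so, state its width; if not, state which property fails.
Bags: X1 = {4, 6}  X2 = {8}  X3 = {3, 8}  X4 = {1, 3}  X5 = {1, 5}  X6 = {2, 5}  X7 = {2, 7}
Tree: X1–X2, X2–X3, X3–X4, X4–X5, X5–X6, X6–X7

No — edge (4,8) lies in no bag.

A tree decomposition must satisfy three properties: every vertex lies in some bag; for every edge, both endpoints lie together in some bag; and for every vertex, the bags containing it form a connected subtree. Here edge (4,8) lies in no bag, so the decomposition is invalid.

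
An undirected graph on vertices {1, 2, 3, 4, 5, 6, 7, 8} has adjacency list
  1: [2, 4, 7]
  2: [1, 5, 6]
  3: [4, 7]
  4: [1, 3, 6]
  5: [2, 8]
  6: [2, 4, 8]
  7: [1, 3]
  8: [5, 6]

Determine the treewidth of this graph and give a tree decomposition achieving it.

Every bag has size at most 3, so the width is 3 − 1 = 2 and tw(G) ≤ 2. Since 5–8–6–2–5 is a cycle in G, G is not acyclic. Forests are exactly the graphs of treewidth ≤ 1, so tw(G) ≥ 2. Therefore the treewidth is 2.

Treewidth 2.
One such decomposition:
Bags: B1 = {2, 5, 8}  B2 = {2, 6, 8}  B3 = {1, 2, 6}  B4 = {1, 4, 6}  B5 = {1, 4, 7}  B6 = {3, 4, 7}
Tree: B1–B2, B2–B3, B3–B4, B4–B5, B5–B6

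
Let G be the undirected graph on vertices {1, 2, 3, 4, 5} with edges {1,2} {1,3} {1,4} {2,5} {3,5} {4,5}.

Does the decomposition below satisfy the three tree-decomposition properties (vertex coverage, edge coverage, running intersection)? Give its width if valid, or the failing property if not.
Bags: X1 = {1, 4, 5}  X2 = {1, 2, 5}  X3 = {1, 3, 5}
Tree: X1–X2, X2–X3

Yes; width 2.

Vertex coverage: the bags together contain {1, 2, 3, 4, 5}, the full vertex set. Edge coverage: each edge of G has both endpoints in at least one bag. Running intersection: for every vertex, the bags containing it form a connected subtree. All three properties hold, so this is a valid tree decomposition of width max|bag| − 1 = 2, and hence tw(G) ≤ 2.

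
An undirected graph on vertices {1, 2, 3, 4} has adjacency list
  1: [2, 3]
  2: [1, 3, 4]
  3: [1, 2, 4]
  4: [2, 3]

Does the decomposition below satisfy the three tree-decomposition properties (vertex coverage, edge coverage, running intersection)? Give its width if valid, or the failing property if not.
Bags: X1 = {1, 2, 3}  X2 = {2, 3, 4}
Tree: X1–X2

Vertex coverage: the bags together contain {1, 2, 3, 4}, the full vertex set. Edge coverage: each edge of G has both endpoints in at least one bag. Running intersection: for every vertex, the bags containing it form a connected subtree. All three properties hold, so this is a valid tree decomposition of width max|bag| − 1 = 2, and hence tw(G) ≤ 2.

Yes; width 2.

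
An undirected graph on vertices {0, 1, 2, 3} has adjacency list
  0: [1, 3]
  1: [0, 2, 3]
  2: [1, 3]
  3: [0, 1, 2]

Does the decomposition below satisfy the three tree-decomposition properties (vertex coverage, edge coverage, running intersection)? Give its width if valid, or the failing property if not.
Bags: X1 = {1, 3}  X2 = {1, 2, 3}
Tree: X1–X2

No — vertex 0 appears in no bag.

A tree decomposition must satisfy three properties: every vertex lies in some bag; for every edge, both endpoints lie together in some bag; and for every vertex, the bags containing it form a connected subtree. Here vertex 0 appears in no bag, so the decomposition is invalid.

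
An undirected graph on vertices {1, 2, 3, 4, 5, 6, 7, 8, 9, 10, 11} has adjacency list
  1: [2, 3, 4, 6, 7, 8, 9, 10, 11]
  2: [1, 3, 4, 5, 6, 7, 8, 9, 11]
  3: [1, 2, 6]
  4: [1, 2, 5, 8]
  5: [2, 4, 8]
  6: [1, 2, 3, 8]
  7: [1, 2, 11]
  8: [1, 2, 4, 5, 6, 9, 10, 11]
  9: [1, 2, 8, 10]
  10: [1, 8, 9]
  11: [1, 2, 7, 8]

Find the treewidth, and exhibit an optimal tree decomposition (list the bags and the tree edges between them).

Treewidth 3.
One optimal decomposition is:
Bags: B1 = {1, 2, 8, 11}  B2 = {1, 2, 7, 11}  B3 = {1, 2, 4, 8}  B4 = {1, 2, 8, 9}  B5 = {1, 8, 9, 10}  B6 = {2, 4, 5, 8}  B7 = {1, 2, 6, 8}  B8 = {1, 2, 3, 6}
Tree: B1–B2, B1–B3, B3–B4, B4–B5, B3–B6, B3–B7, B7–B8

The largest bag has 4 vertices, giving width 3; this decomposition certifies tw(G) ≤ 3. Conversely, {1, 2, 8, 9} is a clique of size 4, and the vertices of any clique must share a bag in every tree decomposition; so some bag has ≥ 4 vertices and tw(G) ≥ 3. The upper and lower bounds meet at 3, so that is the treewidth.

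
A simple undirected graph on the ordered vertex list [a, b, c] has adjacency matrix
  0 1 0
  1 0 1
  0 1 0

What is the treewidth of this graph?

1

A width-1 tree decomposition is:
Bags: B1 = {b, c}  B2 = {a, b}
Tree: B1–B2
The largest bag has 2 vertices, giving width 1; this decomposition certifies tw(G) ≤ 1. Any graph with an edge has treewidth ≥ 1, and G has the edge c–b. Therefore the treewidth is 1.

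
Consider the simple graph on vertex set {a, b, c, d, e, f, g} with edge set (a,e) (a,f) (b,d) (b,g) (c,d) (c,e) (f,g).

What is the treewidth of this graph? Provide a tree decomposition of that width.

Each bag holds 3 vertices, so the decomposition has width 2, which upper-bounds the treewidth. Since a–e–c–d–b–g–f–a is a cycle in G, G is not acyclic. Forests are exactly the graphs of treewidth ≤ 1, so tw(G) ≥ 2. Therefore the treewidth is 2.

Treewidth 2.
One optimal decomposition is:
Bags: B1 = {a, c, e}  B2 = {a, c, d}  B3 = {a, b, d}  B4 = {a, b, g}  B5 = {a, f, g}
Tree: B1–B2, B2–B3, B3–B4, B4–B5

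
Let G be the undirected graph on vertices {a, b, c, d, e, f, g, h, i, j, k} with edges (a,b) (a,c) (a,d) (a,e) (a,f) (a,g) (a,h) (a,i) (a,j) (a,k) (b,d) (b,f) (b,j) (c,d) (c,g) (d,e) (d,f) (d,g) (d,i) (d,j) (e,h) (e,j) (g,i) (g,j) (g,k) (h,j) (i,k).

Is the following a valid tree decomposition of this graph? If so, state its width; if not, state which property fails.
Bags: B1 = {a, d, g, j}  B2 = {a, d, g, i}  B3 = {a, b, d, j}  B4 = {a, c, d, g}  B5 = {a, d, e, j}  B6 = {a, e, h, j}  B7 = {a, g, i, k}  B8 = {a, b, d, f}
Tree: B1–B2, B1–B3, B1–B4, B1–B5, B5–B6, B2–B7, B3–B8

Vertex coverage: the bags together contain {a, b, c, d, e, f, g, h, i, j, k}, the full vertex set. Edge coverage: each edge of G has both endpoints in at least one bag. Running intersection: for every vertex, the bags containing it form a connected subtree. All three properties hold, so this is a valid tree decomposition of width max|bag| − 1 = 3, and hence tw(G) ≤ 3.

Yes; width 3.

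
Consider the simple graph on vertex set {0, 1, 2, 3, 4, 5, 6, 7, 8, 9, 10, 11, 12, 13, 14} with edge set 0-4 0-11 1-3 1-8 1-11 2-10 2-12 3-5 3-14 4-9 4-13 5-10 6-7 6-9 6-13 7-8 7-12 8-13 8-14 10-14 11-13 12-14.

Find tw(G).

A width-3 tree decomposition is:
Bags: B1 = {2, 5, 10, 12}  B2 = {5, 10, 12, 14}  B3 = {3, 5, 12, 14}  B4 = {3, 7, 12, 14}  B5 = {3, 7, 8, 14}  B6 = {1, 3, 7, 8}  B7 = {1, 6, 7, 8}  B8 = {1, 6, 8, 13}  B9 = {1, 6, 11, 13}  B10 = {6, 9, 11, 13}  B11 = {4, 9, 11, 13}  B12 = {0, 4, 9, 11}
Tree: B1–B2, B2–B3, B3–B4, B4–B5, B5–B6, B6–B7, B7–B8, B8–B9, B9–B10, B10–B11, B11–B12
The largest bag has 4 vertices, giving width 3; this decomposition certifies tw(G) ≤ 3. For the lower bound: the 4 vertex sets {2,5,10}, {12}, {14}, {1,3,7,8} are disjoint, each induces a connected subgraph, and every pair is joined by at least one edge of G. Contracting each set to a single vertex therefore yields K_{4} as a minor, and since treewidth is minor-monotone, tw(G) ≥ tw(K_{4}) = 3. Combining the bounds, tw(G) = 3.

3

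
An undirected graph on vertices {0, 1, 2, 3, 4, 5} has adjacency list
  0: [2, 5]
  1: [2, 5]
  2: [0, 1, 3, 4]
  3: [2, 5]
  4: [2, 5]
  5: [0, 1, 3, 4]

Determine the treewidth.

A width-2 tree decomposition is:
Bags: B1 = {0, 2, 5}  B2 = {2, 4, 5}  B3 = {1, 2, 5}  B4 = {2, 3, 5}
Tree: B1–B2, B2–B3, B3–B4
Each bag holds 3 vertices, so the decomposition has width 2, which upper-bounds the treewidth. The edges 5–0–2–4–5 form a cycle, so G is not a tree and its treewidth is at least 2. The upper and lower bounds meet at 2, so that is the treewidth.

2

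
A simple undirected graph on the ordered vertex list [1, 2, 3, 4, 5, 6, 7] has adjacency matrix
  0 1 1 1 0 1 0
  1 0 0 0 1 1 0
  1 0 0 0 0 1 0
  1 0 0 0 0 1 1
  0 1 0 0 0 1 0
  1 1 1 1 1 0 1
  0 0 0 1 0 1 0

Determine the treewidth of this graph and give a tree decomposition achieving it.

Treewidth 2.
Bags: B1 = {2, 5, 6}  B2 = {1, 2, 6}  B3 = {1, 4, 6}  B4 = {4, 6, 7}  B5 = {1, 3, 6}
Tree: B1–B2, B2–B3, B3–B4, B3–B5

Every bag has size at most 3, so the width is 3 − 1 = 2 and tw(G) ≤ 2. Conversely, {1, 2, 6} is a clique of size 3, and the vertices of any clique must share a bag in every tree decomposition; so some bag has ≥ 3 vertices and tw(G) ≥ 2. Hence tw(G) = 2 exactly.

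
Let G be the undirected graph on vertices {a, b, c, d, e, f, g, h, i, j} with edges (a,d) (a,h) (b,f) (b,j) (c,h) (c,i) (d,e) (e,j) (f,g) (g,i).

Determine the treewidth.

2

A width-2 tree decomposition is:
Bags: B1 = {a, c, h}  B2 = {a, c, i}  B3 = {a, g, i}  B4 = {a, f, g}  B5 = {a, b, f}  B6 = {a, b, j}  B7 = {a, e, j}  B8 = {a, d, e}
Tree: B1–B2, B2–B3, B3–B4, B4–B5, B5–B6, B6–B7, B7–B8
The largest bag has 3 vertices, giving width 2; this decomposition certifies tw(G) ≤ 2. Since a–h–c–i–g–f–b–j–e–d–a is a cycle in G, G is not acyclic. Forests are exactly the graphs of treewidth ≤ 1, so tw(G) ≥ 2. The upper and lower bounds meet at 2, so that is the treewidth.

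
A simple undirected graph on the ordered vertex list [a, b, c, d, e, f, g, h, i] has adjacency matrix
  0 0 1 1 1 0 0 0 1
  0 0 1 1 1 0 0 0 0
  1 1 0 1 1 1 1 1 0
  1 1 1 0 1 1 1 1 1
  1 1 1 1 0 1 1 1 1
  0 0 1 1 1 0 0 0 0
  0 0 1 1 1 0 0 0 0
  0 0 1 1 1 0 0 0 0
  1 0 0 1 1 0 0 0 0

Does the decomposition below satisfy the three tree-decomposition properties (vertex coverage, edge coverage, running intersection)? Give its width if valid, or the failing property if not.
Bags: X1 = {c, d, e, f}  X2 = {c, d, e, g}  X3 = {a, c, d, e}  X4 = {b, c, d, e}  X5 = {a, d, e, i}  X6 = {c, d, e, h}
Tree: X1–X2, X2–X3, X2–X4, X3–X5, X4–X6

Vertex coverage: the bags together contain {a, b, c, d, e, f, g, h, i}, the full vertex set. Edge coverage: each edge of G has both endpoints in at least one bag. Running intersection: for every vertex, the bags containing it form a connected subtree. All three properties hold, so this is a valid tree decomposition of width max|bag| − 1 = 3, and hence tw(G) ≤ 3.

Yes; width 3.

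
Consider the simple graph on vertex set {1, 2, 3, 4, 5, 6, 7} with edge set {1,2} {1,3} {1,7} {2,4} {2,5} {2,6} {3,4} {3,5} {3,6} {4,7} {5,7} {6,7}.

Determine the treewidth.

A width-3 tree decomposition is:
Bags: B1 = {2, 3, 4, 7}  B2 = {2, 3, 5, 7}  B3 = {2, 3, 6, 7}  B4 = {1, 2, 3, 7}
Tree: B1–B2, B2–B3, B3–B4
Every bag has size at most 4, so the width is 4 − 1 = 3 and tw(G) ≤ 3. For the lower bound: the 4 vertex sets {2,4}, {5,7}, {3}, {6} are disjoint, each induces a connected subgraph, and every pair is joined by at least one edge of G. Contracting each set to a single vertex therefore yields K_{4} as a minor, and since treewidth is minor-monotone, tw(G) ≥ tw(K_{4}) = 3. Combining the bounds, tw(G) = 3.

3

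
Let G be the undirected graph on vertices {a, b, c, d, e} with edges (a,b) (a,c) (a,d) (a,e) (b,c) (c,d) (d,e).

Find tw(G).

2

A width-2 tree decomposition is:
Bags: B1 = {a, c, d}  B2 = {a, b, c}  B3 = {a, d, e}
Tree: B1–B2, B1–B3
Each bag holds 3 vertices, so the decomposition has width 2, which upper-bounds the treewidth. For the lower bound, the 3 vertices {a, d, e} are pairwise adjacent, and any tree decomposition puts a clique entirely inside one bag — forcing width ≥ 2. Therefore the treewidth is 2.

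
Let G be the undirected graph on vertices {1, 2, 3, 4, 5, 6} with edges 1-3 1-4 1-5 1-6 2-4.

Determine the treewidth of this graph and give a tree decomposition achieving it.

Every bag has size at most 2, so the width is 2 − 1 = 1 and tw(G) ≤ 1. Since G has at least one edge (e.g. 4–1), it is not an edgeless graph, so tw(G) ≥ 1. Therefore the treewidth is 1.

Treewidth 1.
Bags: B1 = {1, 4}  B2 = {2, 4}  B3 = {1, 3}  B4 = {1, 5}  B5 = {1, 6}
Tree: B1–B2, B1–B3, B1–B4, B1–B5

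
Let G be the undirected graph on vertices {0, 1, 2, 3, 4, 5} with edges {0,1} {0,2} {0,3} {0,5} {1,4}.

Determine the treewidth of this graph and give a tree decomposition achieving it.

Every bag has size at most 2, so the width is 2 − 1 = 1 and tw(G) ≤ 1. Since G has at least one edge (e.g. 1–0), it is not an edgeless graph, so tw(G) ≥ 1. Therefore the treewidth is 1.

Treewidth 1.
One such decomposition:
Bags: B1 = {0, 1}  B2 = {0, 3}  B3 = {0, 5}  B4 = {1, 4}  B5 = {0, 2}
Tree: B1–B2, B2–B3, B1–B4, B2–B5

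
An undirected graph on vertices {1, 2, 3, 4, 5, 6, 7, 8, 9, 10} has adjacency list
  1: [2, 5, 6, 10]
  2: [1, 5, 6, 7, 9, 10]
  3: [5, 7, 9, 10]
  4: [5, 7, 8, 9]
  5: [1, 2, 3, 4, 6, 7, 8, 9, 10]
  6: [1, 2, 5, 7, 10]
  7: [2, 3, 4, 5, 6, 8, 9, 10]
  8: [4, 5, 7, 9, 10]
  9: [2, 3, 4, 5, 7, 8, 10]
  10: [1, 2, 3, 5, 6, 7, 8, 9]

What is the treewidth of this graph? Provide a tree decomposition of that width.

Each bag holds 5 vertices, so the decomposition has width 4, which upper-bounds the treewidth. Conversely, {1, 2, 5, 6, 10} is a clique of size 5, and the vertices of any clique must share a bag in every tree decomposition; so some bag has ≥ 5 vertices and tw(G) ≥ 4. Combining the bounds, tw(G) = 4.

Treewidth 4.
One such decomposition:
Bags: B1 = {2, 5, 7, 9, 10}  B2 = {2, 5, 6, 7, 10}  B3 = {3, 5, 7, 9, 10}  B4 = {5, 7, 8, 9, 10}  B5 = {4, 5, 7, 8, 9}  B6 = {1, 2, 5, 6, 10}
Tree: B1–B2, B1–B3, B3–B4, B4–B5, B2–B6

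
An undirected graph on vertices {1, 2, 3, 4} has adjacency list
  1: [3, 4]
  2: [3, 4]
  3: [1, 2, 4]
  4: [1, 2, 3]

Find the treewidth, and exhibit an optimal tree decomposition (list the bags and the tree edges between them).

The largest bag has 3 vertices, giving width 2; this decomposition certifies tw(G) ≤ 2. Conversely, {1, 3, 4} is a clique of size 3, and the vertices of any clique must share a bag in every tree decomposition; so some bag has ≥ 3 vertices and tw(G) ≥ 2. The upper and lower bounds meet at 2, so that is the treewidth.

Treewidth 2.
One optimal decomposition is:
Bags: B1 = {2, 3, 4}  B2 = {1, 3, 4}
Tree: B1–B2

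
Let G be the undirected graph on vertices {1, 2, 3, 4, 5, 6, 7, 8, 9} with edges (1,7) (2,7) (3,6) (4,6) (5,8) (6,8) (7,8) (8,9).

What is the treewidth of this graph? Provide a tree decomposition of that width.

Every bag has size at most 2, so the width is 2 − 1 = 1 and tw(G) ≤ 1. Any graph with an edge has treewidth ≥ 1, and G has the edge 6–3. Hence tw(G) = 1 exactly.

Treewidth 1.
Bags: B1 = {3, 6}  B2 = {6, 8}  B3 = {7, 8}  B4 = {4, 6}  B5 = {2, 7}  B6 = {1, 7}  B7 = {8, 9}  B8 = {5, 8}
Tree: B1–B2, B2–B3, B2–B4, B3–B5, B5–B6, B3–B7, B3–B8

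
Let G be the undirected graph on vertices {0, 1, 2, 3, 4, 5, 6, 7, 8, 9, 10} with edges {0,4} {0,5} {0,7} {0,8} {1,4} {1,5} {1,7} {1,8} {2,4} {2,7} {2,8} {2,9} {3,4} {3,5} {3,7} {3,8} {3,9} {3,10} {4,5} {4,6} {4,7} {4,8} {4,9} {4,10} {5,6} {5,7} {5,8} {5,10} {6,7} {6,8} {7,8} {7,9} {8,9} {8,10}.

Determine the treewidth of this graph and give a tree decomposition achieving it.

The largest bag has 5 vertices, giving width 4; this decomposition certifies tw(G) ≤ 4. Conversely, {3, 4, 5, 8, 10} is a clique of size 5, and the vertices of any clique must share a bag in every tree decomposition; so some bag has ≥ 5 vertices and tw(G) ≥ 4. Combining the bounds, tw(G) = 4.

Treewidth 4.
One such decomposition:
Bags: B1 = {0, 4, 5, 7, 8}  B2 = {3, 4, 5, 7, 8}  B3 = {3, 4, 7, 8, 9}  B4 = {1, 4, 5, 7, 8}  B5 = {2, 4, 7, 8, 9}  B6 = {4, 5, 6, 7, 8}  B7 = {3, 4, 5, 8, 10}
Tree: B1–B2, B2–B3, B2–B4, B3–B5, B1–B6, B2–B7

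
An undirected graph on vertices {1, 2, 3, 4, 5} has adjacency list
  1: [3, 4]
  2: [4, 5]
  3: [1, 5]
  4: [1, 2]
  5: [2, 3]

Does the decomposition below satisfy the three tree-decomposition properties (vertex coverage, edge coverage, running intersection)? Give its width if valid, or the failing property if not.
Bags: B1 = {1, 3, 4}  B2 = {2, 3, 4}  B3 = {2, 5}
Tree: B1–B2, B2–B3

A tree decomposition must satisfy three properties: every vertex lies in some bag; for every edge, both endpoints lie together in some bag; and for every vertex, the bags containing it form a connected subtree. Here edge (3,5) lies in no bag, so the decomposition is invalid.

No — edge (3,5) lies in no bag.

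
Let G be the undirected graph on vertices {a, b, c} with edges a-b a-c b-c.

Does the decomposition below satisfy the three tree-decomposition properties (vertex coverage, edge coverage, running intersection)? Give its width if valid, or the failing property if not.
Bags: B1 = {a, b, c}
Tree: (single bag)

Checking the three conditions: (i) the bags cover all of {a, b, c}; (ii) for each edge, some bag contains both endpoints; (iii) the bags containing any fixed vertex form a subtree. All hold, so the decomposition is valid with width 3 − 1 = 2.

Yes; width 2.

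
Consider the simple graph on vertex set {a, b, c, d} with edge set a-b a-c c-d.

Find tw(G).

A width-1 tree decomposition is:
Bags: B1 = {a, c}  B2 = {a, b}  B3 = {c, d}
Tree: B1–B2, B1–B3
Every bag has size at most 2, so the width is 2 − 1 = 1 and tw(G) ≤ 1. G has an edge, so its treewidth is at least 1. Therefore the treewidth is 1.

1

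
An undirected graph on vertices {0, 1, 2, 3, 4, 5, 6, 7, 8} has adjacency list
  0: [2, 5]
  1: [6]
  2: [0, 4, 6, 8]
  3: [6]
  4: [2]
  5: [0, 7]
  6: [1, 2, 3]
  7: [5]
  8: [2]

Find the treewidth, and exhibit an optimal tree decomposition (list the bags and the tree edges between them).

The largest bag has 2 vertices, giving width 1; this decomposition certifies tw(G) ≤ 1. G has an edge, so its treewidth is at least 1. Hence tw(G) = 1 exactly.

Treewidth 1.
One optimal decomposition is:
Bags: B1 = {2, 6}  B2 = {0, 2}  B3 = {3, 6}  B4 = {2, 8}  B5 = {1, 6}  B6 = {0, 5}  B7 = {5, 7}  B8 = {2, 4}
Tree: B1–B2, B1–B3, B1–B4, B3–B5, B2–B6, B6–B7, B4–B8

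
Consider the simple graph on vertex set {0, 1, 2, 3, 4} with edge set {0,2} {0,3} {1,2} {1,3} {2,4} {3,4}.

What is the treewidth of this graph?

2

A width-2 tree decomposition is:
Bags: B1 = {1, 2, 3}  B2 = {0, 2, 3}  B3 = {2, 3, 4}
Tree: B1–B2, B2–B3
Each bag holds 3 vertices, so the decomposition has width 2, which upper-bounds the treewidth. The edges 1–2–0–3–1 form a cycle, so G is not a tree and its treewidth is at least 2. The upper and lower bounds meet at 2, so that is the treewidth.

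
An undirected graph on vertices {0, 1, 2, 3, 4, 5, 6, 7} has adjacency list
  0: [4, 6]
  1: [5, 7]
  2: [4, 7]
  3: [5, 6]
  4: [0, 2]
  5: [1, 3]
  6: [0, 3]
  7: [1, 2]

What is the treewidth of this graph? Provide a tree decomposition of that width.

The largest bag has 3 vertices, giving width 2; this decomposition certifies tw(G) ≤ 2. The edges 7–1–5–3–6–0–4–2–7 form a cycle, so G is not a tree and its treewidth is at least 2. Hence tw(G) = 2 exactly.

Treewidth 2.
One optimal decomposition is:
Bags: B1 = {1, 5, 7}  B2 = {3, 5, 7}  B3 = {3, 6, 7}  B4 = {0, 6, 7}  B5 = {0, 4, 7}  B6 = {2, 4, 7}
Tree: B1–B2, B2–B3, B3–B4, B4–B5, B5–B6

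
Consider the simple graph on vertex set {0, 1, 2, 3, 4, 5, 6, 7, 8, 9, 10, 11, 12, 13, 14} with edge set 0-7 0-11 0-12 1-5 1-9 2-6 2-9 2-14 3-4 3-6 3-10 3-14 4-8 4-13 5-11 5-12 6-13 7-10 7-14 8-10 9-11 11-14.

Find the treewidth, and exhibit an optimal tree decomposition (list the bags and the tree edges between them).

Treewidth 3.
One optimal decomposition is:
Bags: B1 = {1, 5, 9, 12}  B2 = {5, 9, 11, 12}  B3 = {0, 9, 11, 12}  B4 = {0, 2, 9, 11}  B5 = {0, 2, 11, 14}  B6 = {0, 2, 7, 14}  B7 = {2, 6, 7, 14}  B8 = {3, 6, 7, 14}  B9 = {3, 6, 7, 10}  B10 = {3, 6, 10, 13}  B11 = {3, 4, 10, 13}  B12 = {4, 8, 10, 13}
Tree: B1–B2, B2–B3, B3–B4, B4–B5, B5–B6, B6–B7, B7–B8, B8–B9, B9–B10, B10–B11, B11–B12

Each bag holds 4 vertices, so the decomposition has width 3, which upper-bounds the treewidth. For the lower bound: the 4 vertex sets {1,5,12}, {9}, {11}, {0,2,7,14} are disjoint, each induces a connected subgraph, and every pair is joined by at least one edge of G. Contracting each set to a single vertex therefore yields K_{4} as a minor, and since treewidth is minor-monotone, tw(G) ≥ tw(K_{4}) = 3. Combining the bounds, tw(G) = 3.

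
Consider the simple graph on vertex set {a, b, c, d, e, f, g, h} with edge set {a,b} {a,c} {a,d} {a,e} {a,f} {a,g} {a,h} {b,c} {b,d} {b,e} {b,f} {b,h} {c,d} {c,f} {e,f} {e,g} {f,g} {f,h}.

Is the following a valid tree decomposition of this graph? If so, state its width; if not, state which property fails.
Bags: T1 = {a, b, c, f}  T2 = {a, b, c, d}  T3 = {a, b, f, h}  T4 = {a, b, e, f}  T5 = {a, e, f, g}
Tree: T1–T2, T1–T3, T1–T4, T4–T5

Yes; width 3.

Vertex coverage: the bags together contain {a, b, c, d, e, f, g, h}, the full vertex set. Edge coverage: each edge of G has both endpoints in at least one bag. Running intersection: for every vertex, the bags containing it form a connected subtree. All three properties hold, so this is a valid tree decomposition of width max|bag| − 1 = 3, and hence tw(G) ≤ 3.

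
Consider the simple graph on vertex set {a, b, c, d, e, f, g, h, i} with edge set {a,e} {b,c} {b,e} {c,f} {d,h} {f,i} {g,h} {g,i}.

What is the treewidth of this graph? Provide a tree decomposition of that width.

Treewidth 1.
One such decomposition:
Bags: B1 = {d, h}  B2 = {g, h}  B3 = {g, i}  B4 = {f, i}  B5 = {c, f}  B6 = {b, c}  B7 = {b, e}  B8 = {a, e}
Tree: B1–B2, B2–B3, B3–B4, B4–B5, B5–B6, B6–B7, B7–B8

Every bag has size at most 2, so the width is 2 − 1 = 1 and tw(G) ≤ 1. Since G has at least one edge (e.g. d–h), it is not an edgeless graph, so tw(G) ≥ 1. Combining the bounds, tw(G) = 1.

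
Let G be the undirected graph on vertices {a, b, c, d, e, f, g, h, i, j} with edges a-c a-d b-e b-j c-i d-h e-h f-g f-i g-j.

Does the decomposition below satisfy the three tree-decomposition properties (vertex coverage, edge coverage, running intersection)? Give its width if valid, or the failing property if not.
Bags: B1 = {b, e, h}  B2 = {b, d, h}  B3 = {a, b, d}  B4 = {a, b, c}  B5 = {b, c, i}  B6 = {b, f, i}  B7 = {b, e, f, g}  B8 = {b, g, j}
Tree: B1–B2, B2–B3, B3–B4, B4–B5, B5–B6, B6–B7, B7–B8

A tree decomposition must satisfy three properties: every vertex lies in some bag; for every edge, both endpoints lie together in some bag; and for every vertex, the bags containing it form a connected subtree. Here bags containing vertex e are not connected in the tree, so the decomposition is invalid.

No — bags containing vertex e are not connected in the tree.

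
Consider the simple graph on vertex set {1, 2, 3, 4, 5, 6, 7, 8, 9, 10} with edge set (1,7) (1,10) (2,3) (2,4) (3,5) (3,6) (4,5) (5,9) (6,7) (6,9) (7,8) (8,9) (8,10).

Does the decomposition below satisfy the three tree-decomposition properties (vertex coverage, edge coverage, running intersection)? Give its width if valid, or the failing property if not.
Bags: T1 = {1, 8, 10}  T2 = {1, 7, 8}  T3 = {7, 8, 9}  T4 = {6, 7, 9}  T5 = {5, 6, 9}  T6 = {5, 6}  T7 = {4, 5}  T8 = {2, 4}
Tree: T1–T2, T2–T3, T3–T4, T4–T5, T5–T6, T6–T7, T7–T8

A tree decomposition must satisfy three properties: every vertex lies in some bag; for every edge, both endpoints lie together in some bag; and for every vertex, the bags containing it form a connected subtree. Here vertex 3 appears in no bag, so the decomposition is invalid.

No — vertex 3 appears in no bag.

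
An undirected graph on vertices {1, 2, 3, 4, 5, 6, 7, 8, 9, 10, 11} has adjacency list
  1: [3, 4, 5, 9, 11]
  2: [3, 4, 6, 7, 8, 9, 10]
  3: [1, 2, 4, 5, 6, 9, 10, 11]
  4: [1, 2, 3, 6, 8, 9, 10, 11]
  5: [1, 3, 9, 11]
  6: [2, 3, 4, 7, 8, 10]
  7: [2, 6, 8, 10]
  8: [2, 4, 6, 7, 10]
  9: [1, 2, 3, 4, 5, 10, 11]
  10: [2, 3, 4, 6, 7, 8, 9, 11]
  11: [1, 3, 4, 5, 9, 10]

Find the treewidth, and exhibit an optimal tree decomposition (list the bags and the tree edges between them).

Treewidth 4.
One such decomposition:
Bags: B1 = {2, 3, 4, 9, 10}  B2 = {3, 4, 9, 10, 11}  B3 = {1, 3, 4, 9, 11}  B4 = {2, 3, 4, 6, 10}  B5 = {2, 4, 6, 8, 10}  B6 = {1, 3, 5, 9, 11}  B7 = {2, 6, 7, 8, 10}
Tree: B1–B2, B2–B3, B1–B4, B4–B5, B3–B6, B5–B7

Every bag has size at most 5, so the width is 5 − 1 = 4 and tw(G) ≤ 4. On the other hand G contains the 5-clique {2, 4, 6, 8, 10}. A clique must lie in a single bag of any decomposition, so no decomposition can have width below 4. The upper and lower bounds meet at 4, so that is the treewidth.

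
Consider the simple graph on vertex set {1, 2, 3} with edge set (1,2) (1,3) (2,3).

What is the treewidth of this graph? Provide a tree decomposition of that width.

With just one bag of size 3, the width is 3 − 1 = 2, so tw(G) ≤ 2. For the lower bound, the 3 vertices {1, 2, 3} are pairwise adjacent, and any tree decomposition puts a clique entirely inside one bag — forcing width ≥ 2. Combining the bounds, tw(G) = 2.

Treewidth 2.
One optimal decomposition is:
Bags: B1 = {1, 2, 3}
Tree: (single bag)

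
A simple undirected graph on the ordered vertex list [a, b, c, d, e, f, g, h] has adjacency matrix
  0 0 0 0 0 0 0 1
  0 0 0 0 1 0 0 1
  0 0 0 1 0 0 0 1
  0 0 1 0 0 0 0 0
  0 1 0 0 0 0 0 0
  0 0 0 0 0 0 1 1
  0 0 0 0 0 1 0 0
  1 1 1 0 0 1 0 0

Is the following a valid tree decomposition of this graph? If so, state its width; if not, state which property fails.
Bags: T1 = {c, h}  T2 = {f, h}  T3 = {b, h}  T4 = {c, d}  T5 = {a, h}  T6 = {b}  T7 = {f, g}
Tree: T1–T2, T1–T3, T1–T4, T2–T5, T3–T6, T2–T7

No — vertex e appears in no bag.

A tree decomposition must satisfy three properties: every vertex lies in some bag; for every edge, both endpoints lie together in some bag; and for every vertex, the bags containing it form a connected subtree. Here vertex e appears in no bag, so the decomposition is invalid.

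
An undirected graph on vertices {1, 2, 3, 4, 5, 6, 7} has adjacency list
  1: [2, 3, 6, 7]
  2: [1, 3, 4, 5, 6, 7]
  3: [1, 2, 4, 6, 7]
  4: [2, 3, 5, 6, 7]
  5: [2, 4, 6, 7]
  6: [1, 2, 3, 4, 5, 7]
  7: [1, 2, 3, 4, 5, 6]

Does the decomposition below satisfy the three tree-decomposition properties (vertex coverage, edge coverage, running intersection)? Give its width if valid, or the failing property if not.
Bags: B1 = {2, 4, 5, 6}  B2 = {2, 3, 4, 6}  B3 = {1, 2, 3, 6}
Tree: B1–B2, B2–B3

A tree decomposition must satisfy three properties: every vertex lies in some bag; for every edge, both endpoints lie together in some bag; and for every vertex, the bags containing it form a connected subtree. Here vertex 7 appears in no bag, so the decomposition is invalid.

No — vertex 7 appears in no bag.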